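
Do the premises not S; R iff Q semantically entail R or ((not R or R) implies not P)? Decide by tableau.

No

Initial set: {not S; (R iff Q); not (R or ((not R or R) implies not P))}.
not (R or ((not R or R) implies not P)): α-rule — add not R, not ((not R or R) implies not P).
not ((not R or R) implies not P): α-rule — add (not R or R), not not P.
(R iff Q): β-rule — branch into R, Q  //  not R, not Q.
  branch 1 (add R, Q):
    × closes — contains both R and not R.
  branch 2 (add not R, not Q):
    (not R or R): β-rule — branch into not R  //  R.
      branch 2.1 (add not R):
        ○ open, literals {P=true, Q=false, R=false, S=false}.
      branch 2.2 (add R):
        × closes — contains both R and not R.
2 branches closed, 1 open.
An open branch gives a countermodel: P=true, Q=false, R=false, S=false (unmentioned atoms arbitrary); the premises hold there but the conclusion fails.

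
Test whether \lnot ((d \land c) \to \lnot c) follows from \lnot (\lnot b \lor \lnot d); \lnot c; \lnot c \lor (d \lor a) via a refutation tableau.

No

Initial set: {\lnot (\lnot b \lor \lnot d); \lnot c; (\lnot c \lor (d \lor a)); \lnot \lnot ((d \land c) \to \lnot c)}.
\lnot (\lnot b \lor \lnot d): α-rule — add \lnot \lnot b, \lnot \lnot d.
(\lnot c \lor (d \lor a)): β-rule — branch into \lnot c  //  (d \lor a).
  branch 1 (add \lnot c):
    \lnot \lnot ((d \land c) \to \lnot c): β-rule — branch into \lnot (d \land c)  //  \lnot c.
      branch 1.1 (add \lnot (d \land c)):
        \lnot (d \land c): β-rule — branch into \lnot d  //  \lnot c.
          branch 1.1.1 (add \lnot d):
            × closes — contains both d and \lnot d.
          branch 1.1.2 (add \lnot c):
            ○ open, literals {b=true, c=false, d=true}.
      branch 1.2 (add \lnot c):
        ○ open, literals {b=true, c=false, d=true}.
  branch 2 (add (d \lor a)):
    \lnot \lnot ((d \land c) \to \lnot c): β-rule — branch into \lnot (d \land c)  //  \lnot c.
      branch 2.1 (add \lnot (d \land c)):
        (d \lor a): β-rule — branch into d  //  a.
          branch 2.1.1 (add d):
            \lnot (d \land c): β-rule — branch into \lnot d  //  \lnot c.
              branch 2.1.1.1 (add \lnot d):
                × closes — contains both d and \lnot d.
              branch 2.1.1.2 (add \lnot c):
                ○ open, literals {b=true, c=false, d=true}.
          branch 2.1.2 (add a):
            \lnot (d \land c): β-rule — branch into \lnot d  //  \lnot c.
              branch 2.1.2.1 (add \lnot d):
                × closes — contains both d and \lnot d.
              branch 2.1.2.2 (add \lnot c):
                ○ open, literals {a=true, b=true, c=false, d=true}.
      branch 2.2 (add \lnot c):
        (d \lor a): β-rule — branch into d  //  a.
          branch 2.2.1 (add d):
            ○ open, literals {b=true, c=false, d=true}.
          branch 2.2.2 (add a):
            ○ open, literals {a=true, b=true, c=false, d=true}.
3 branches closed, 6 open.
An open branch gives a countermodel: b=true, c=false, d=true (unmentioned atoms arbitrary); the premises hold there but the conclusion fails.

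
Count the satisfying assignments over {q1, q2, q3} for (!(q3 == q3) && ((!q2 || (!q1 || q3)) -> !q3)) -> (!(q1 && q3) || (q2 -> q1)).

Initial set: {((!(q3 == q3) && ((!q2 || (!q1 || q3)) -> !q3)) -> (!(q1 && q3) || (q2 -> q1)))}.
((!(q3 == q3) && ((!q2 || (!q1 || q3)) -> !q3)) -> (!(q1 && q3) || (q2 -> q1))): β-rule — branch into !(!(q3 == q3) && ((!q2 || (!q1 || q3)) -> !q3))  //  (!(q1 && q3) || (q2 -> q1)).
  branch 1 (add !(!(q3 == q3) && ((!q2 || (!q1 || q3)) -> !q3))):
    !(!(q3 == q3) && ((!q2 || (!q1 || q3)) -> !q3)): β-rule — branch into !!(q3 == q3)  //  !((!q2 || (!q1 || q3)) -> !q3).
      branch 1.1 (add !!(q3 == q3)):
        !!(q3 == q3): β-rule — branch into q3, q3  //  !q3, !q3.
          branch 1.1.1 (add q3, q3):
            ○ open, literals {q3=T}.
          branch 1.1.2 (add !q3, !q3):
            ○ open, literals {q3=F}.
      branch 1.2 (add !((!q2 || (!q1 || q3)) -> !q3)):
        !((!q2 || (!q1 || q3)) -> !q3): α-rule — add (!q2 || (!q1 || q3)), !!q3.
        (!q2 || (!q1 || q3)): β-rule — branch into !q2  //  (!q1 || q3).
          branch 1.2.1 (add !q2):
            ○ open, literals {q2=F, q3=T}.
          branch 1.2.2 (add (!q1 || q3)):
            (!q1 || q3): β-rule — branch into !q1  //  q3.
              branch 1.2.2.1 (add !q1):
                ○ open, literals {q1=F, q3=T}.
              branch 1.2.2.2 (add q3):
                ○ open, literals {q3=T}.
  branch 2 (add (!(q1 && q3) || (q2 -> q1))):
    (!(q1 && q3) || (q2 -> q1)): β-rule — branch into !(q1 && q3)  //  (q2 -> q1).
      branch 2.1 (add !(q1 && q3)):
        !(q1 && q3): β-rule — branch into !q1  //  !q3.
          branch 2.1.1 (add !q1):
            ○ open, literals {q1=F}.
          branch 2.1.2 (add !q3):
            ○ open, literals {q3=F}.
      branch 2.2 (add (q2 -> q1)):
        (q2 -> q1): β-rule — branch into !q2  //  q1.
          branch 2.2.1 (add !q2):
            ○ open, literals {q2=F}.
          branch 2.2.2 (add q1):
            ○ open, literals {q1=T}.
0 branches closed, 9 open.
Each open branch fixes some atoms; the unmentioned ones are free. Counting distinct full assignments: branch {q3=T} (q1, q2) contributes 4 new; branch {q3=F} (q1, q2) contributes 4 new; branch {q2=F, q3=T} (q1) contributes 0 new; branch {q1=F, q3=T} (q2) contributes 0 new; branch {q3=T} (q1, q2) contributes 0 new; branch {q1=F} (q2, q3) contributes 0 new; branch {q3=F} (q1, q2) contributes 0 new; branch {q2=F} (q1, q3) contributes 0 new; branch {q1=T} (q2, q3) contributes 0 new. Total: 8.

8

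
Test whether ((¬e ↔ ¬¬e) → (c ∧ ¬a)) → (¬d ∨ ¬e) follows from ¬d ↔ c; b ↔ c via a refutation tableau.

Initial set: {(¬d ↔ c); (b ↔ c); ¬(((¬e ↔ ¬¬e) → (c ∧ ¬a)) → (¬d ∨ ¬e))}.
¬(((¬e ↔ ¬¬e) → (c ∧ ¬a)) → (¬d ∨ ¬e)): α-rule — add ((¬e ↔ ¬¬e) → (c ∧ ¬a)), ¬(¬d ∨ ¬e).
¬(¬d ∨ ¬e): α-rule — add ¬¬d, ¬¬e.
(¬d ↔ c): β-rule — branch into ¬d, c  //  ¬¬d, ¬c.
  branch 1 (add ¬d, c):
    × closes — contains both d and ¬d.
  branch 2 (add ¬¬d, ¬c):
    (b ↔ c): β-rule — branch into b, c  //  ¬b, ¬c.
      branch 2.1 (add b, c):
        × closes — contains both c and ¬c.
      branch 2.2 (add ¬b, ¬c):
        ((¬e ↔ ¬¬e) → (c ∧ ¬a)): β-rule — branch into ¬(¬e ↔ ¬¬e)  //  (c ∧ ¬a).
          branch 2.2.1 (add ¬(¬e ↔ ¬¬e)):
            ¬(¬e ↔ ¬¬e): β-rule — branch into ¬e, ¬¬¬e  //  ¬¬e, ¬¬e.
              branch 2.2.1.1 (add ¬e, ¬¬¬e):
                × closes — contains both e and ¬e.
              branch 2.2.1.2 (add ¬¬e, ¬¬e):
                ¬¬e: drop double negation, giving e.
                ○ open, literals {b=F, c=F, d=T, e=T}.
          branch 2.2.2 (add (c ∧ ¬a)):
            (c ∧ ¬a): α-rule — add c, ¬a.
            × closes — contains both c and ¬c.
4 branches closed, 1 open.
An open branch gives a countermodel: b=F, c=F, d=T, e=T (unmentioned atoms arbitrary); the premises hold there but the conclusion fails.

No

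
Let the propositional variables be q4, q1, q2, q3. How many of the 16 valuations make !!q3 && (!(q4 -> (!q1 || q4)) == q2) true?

4

Initial set: {(!!q3 && (!(q4 -> (!q1 || q4)) == q2))}.
(!!q3 && (!(q4 -> (!q1 || q4)) == q2)): α-rule — add !!q3, (!(q4 -> (!q1 || q4)) == q2).
!!q3: drop double negation, giving q3.
(!(q4 -> (!q1 || q4)) == q2): β-rule — branch into !(q4 -> (!q1 || q4)), q2  //  !!(q4 -> (!q1 || q4)), !q2.
  branch 1 (add !(q4 -> (!q1 || q4)), q2):
    !(q4 -> (!q1 || q4)): α-rule — add q4, !(!q1 || q4).
    !(!q1 || q4): α-rule — add !!q1, !q4.
    × closes — contains both q4 and !q4.
  branch 2 (add !!(q4 -> (!q1 || q4)), !q2):
    !!(q4 -> (!q1 || q4)): β-rule — branch into !q4  //  (!q1 || q4).
      branch 2.1 (add !q4):
        ○ open, literals {q2=F, q3=T, q4=F}.
      branch 2.2 (add (!q1 || q4)):
        (!q1 || q4): β-rule — branch into !q1  //  q4.
          branch 2.2.1 (add !q1):
            ○ open, literals {q1=F, q2=F, q3=T}.
          branch 2.2.2 (add q4):
            ○ open, literals {q2=F, q3=T, q4=T}.
1 branch closed, 3 open.
Each open branch fixes some atoms; the unmentioned ones are free. Counting distinct full assignments: branch {q2=F, q3=T, q4=F} (q1) contributes 2 new; branch {q1=F, q2=F, q3=T} (q4) contributes 1 new; branch {q2=F, q3=T, q4=T} (q1) contributes 1 new. Total: 4.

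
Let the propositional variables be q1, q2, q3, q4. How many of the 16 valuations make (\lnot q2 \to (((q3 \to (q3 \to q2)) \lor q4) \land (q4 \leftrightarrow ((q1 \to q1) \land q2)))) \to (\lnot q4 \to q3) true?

12

Initial set: {((\lnot q2 \to (((q3 \to (q3 \to q2)) \lor q4) \land (q4 \leftrightarrow ((q1 \to q1) \land q2)))) \to (\lnot q4 \to q3))}.
((\lnot q2 \to (((q3 \to (q3 \to q2)) \lor q4) \land (q4 \leftrightarrow ((q1 \to q1) \land q2)))) \to (\lnot q4 \to q3)): β-rule — branch into \lnot (\lnot q2 \to (((q3 \to (q3 \to q2)) \lor q4) \land (q4 \leftrightarrow ((q1 \to q1) \land q2))))  //  (\lnot q4 \to q3).
  branch 1 (add \lnot (\lnot q2 \to (((q3 \to (q3 \to q2)) \lor q4) \land (q4 \leftrightarrow ((q1 \to q1) \land q2))))):
    \lnot (\lnot q2 \to (((q3 \to (q3 \to q2)) \lor q4) \land (q4 \leftrightarrow ((q1 \to q1) \land q2)))): α-rule — add \lnot q2, \lnot (((q3 \to (q3 \to q2)) \lor q4) \land (q4 \leftrightarrow ((q1 \to q1) \land q2))).
    \lnot (((q3 \to (q3 \to q2)) \lor q4) \land (q4 \leftrightarrow ((q1 \to q1) \land q2))): β-rule — branch into \lnot ((q3 \to (q3 \to q2)) \lor q4)  //  \lnot (q4 \leftrightarrow ((q1 \to q1) \land q2)).
      branch 1.1 (add \lnot ((q3 \to (q3 \to q2)) \lor q4)):
        \lnot ((q3 \to (q3 \to q2)) \lor q4): α-rule — add \lnot (q3 \to (q3 \to q2)), \lnot q4.
        \lnot (q3 \to (q3 \to q2)): α-rule — add q3, \lnot (q3 \to q2).
        \lnot (q3 \to q2): α-rule — add q3, \lnot q2.
        ○ open, literals {q2=F, q3=T, q4=F}.
      branch 1.2 (add \lnot (q4 \leftrightarrow ((q1 \to q1) \land q2))):
        \lnot (q4 \leftrightarrow ((q1 \to q1) \land q2)): β-rule — branch into q4, \lnot ((q1 \to q1) \land q2)  //  \lnot q4, ((q1 \to q1) \land q2).
          branch 1.2.1 (add q4, \lnot ((q1 \to q1) \land q2)):
            \lnot ((q1 \to q1) \land q2): β-rule — branch into \lnot (q1 \to q1)  //  \lnot q2.
              branch 1.2.1.1 (add \lnot (q1 \to q1)):
                \lnot (q1 \to q1): α-rule — add q1, \lnot q1.
                × closes — contains both q1 and \lnot q1.
              branch 1.2.1.2 (add \lnot q2):
                ○ open, literals {q2=F, q4=T}.
          branch 1.2.2 (add \lnot q4, ((q1 \to q1) \land q2)):
            ((q1 \to q1) \land q2): α-rule — add (q1 \to q1), q2.
            × closes — contains both q2 and \lnot q2.
  branch 2 (add (\lnot q4 \to q3)):
    (\lnot q4 \to q3): β-rule — branch into \lnot \lnot q4  //  q3.
      branch 2.1 (add \lnot \lnot q4):
        ○ open, literals {q4=T}.
      branch 2.2 (add q3):
        ○ open, literals {q3=T}.
2 branches closed, 4 open.
Each open branch fixes some atoms; the unmentioned ones are free. Counting distinct full assignments: branch {q2=F, q3=T, q4=F} (q1) contributes 2 new; branch {q2=F, q4=T} (q1, q3) contributes 4 new; branch {q4=T} (q1, q2, q3) contributes 4 new; branch {q3=T} (q1, q2, q4) contributes 2 new. Total: 12.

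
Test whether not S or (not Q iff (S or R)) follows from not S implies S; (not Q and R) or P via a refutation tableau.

No

Initial set: {T (not S implies S); T ((not Q and R) or P); F (not S or (not Q iff (S or R)))}.
F (not S or (not Q iff (S or R))): α-rule — add F not S, F (not Q iff (S or R)).
T (not S implies S): β-rule — branch into F not S  //  T S.
  branch 1 (add F not S):
    T ((not Q and R) or P): β-rule — branch into T (not Q and R)  //  T P.
      branch 1.1 (add T (not Q and R)):
        T (not Q and R): α-rule — add T not Q, T R.
        F (not Q iff (S or R)): β-rule — branch into T not Q, F (S or R)  //  F not Q, T (S or R).
          branch 1.1.1 (add T not Q, F (S or R)):
            F (S or R): α-rule — add F S, F R.
            × closes — contains both S and not S.
          branch 1.1.2 (add F not Q, T (S or R)):
            × closes — contains both Q and not Q.
      branch 1.2 (add T P):
        F (not Q iff (S or R)): β-rule — branch into T not Q, F (S or R)  //  F not Q, T (S or R).
          branch 1.2.1 (add T not Q, F (S or R)):
            F (S or R): α-rule — add F S, F R.
            × closes — contains both S and not S.
          branch 1.2.2 (add F not Q, T (S or R)):
            T (S or R): β-rule — branch into T S  //  T R.
              branch 1.2.2.1 (add T S):
                ○ open, literals {P=T, Q=T, S=T}.
              branch 1.2.2.2 (add T R):
                ○ open, literals {P=T, Q=T, R=T, S=T}.
  branch 2 (add T S):
    T ((not Q and R) or P): β-rule — branch into T (not Q and R)  //  T P.
      branch 2.1 (add T (not Q and R)):
        T (not Q and R): α-rule — add T not Q, T R.
        F (not Q iff (S or R)): β-rule — branch into T not Q, F (S or R)  //  F not Q, T (S or R).
          branch 2.1.1 (add T not Q, F (S or R)):
            F (S or R): α-rule — add F S, F R.
            × closes — contains both S and not S.
          branch 2.1.2 (add F not Q, T (S or R)):
            × closes — contains both Q and not Q.
      branch 2.2 (add T P):
        F (not Q iff (S or R)): β-rule — branch into T not Q, F (S or R)  //  F not Q, T (S or R).
          branch 2.2.1 (add T not Q, F (S or R)):
            F (S or R): α-rule — add F S, F R.
            × closes — contains both S and not S.
          branch 2.2.2 (add F not Q, T (S or R)):
            T (S or R): β-rule — branch into T S  //  T R.
              branch 2.2.2.1 (add T S):
                ○ open, literals {P=T, Q=T, S=T}.
              branch 2.2.2.2 (add T R):
                ○ open, literals {P=T, Q=T, R=T, S=T}.
6 branches closed, 4 open.
An open branch gives a countermodel: P=T, Q=T, S=T (unmentioned atoms arbitrary); the premises hold there but the conclusion fails.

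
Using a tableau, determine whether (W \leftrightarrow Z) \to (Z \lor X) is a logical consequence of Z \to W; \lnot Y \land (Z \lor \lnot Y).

No

Initial set: {(Z \to W); (\lnot Y \land (Z \lor \lnot Y)); \lnot ((W \leftrightarrow Z) \to (Z \lor X))}.
(\lnot Y \land (Z \lor \lnot Y)): α-rule — add \lnot Y, (Z \lor \lnot Y).
\lnot ((W \leftrightarrow Z) \to (Z \lor X)): α-rule — add (W \leftrightarrow Z), \lnot (Z \lor X).
\lnot (Z \lor X): α-rule — add \lnot Z, \lnot X.
(Z \to W): β-rule — branch into \lnot Z  //  W.
  branch 1 (add \lnot Z):
    (Z \lor \lnot Y): β-rule — branch into Z  //  \lnot Y.
      branch 1.1 (add Z):
        × closes — contains both Z and \lnot Z.
      branch 1.2 (add \lnot Y):
        (W \leftrightarrow Z): β-rule — branch into W, Z  //  \lnot W, \lnot Z.
          branch 1.2.1 (add W, Z):
            × closes — contains both Z and \lnot Z.
          branch 1.2.2 (add \lnot W, \lnot Z):
            ○ open, literals {W=0, X=0, Y=0, Z=0}.
  branch 2 (add W):
    (Z \lor \lnot Y): β-rule — branch into Z  //  \lnot Y.
      branch 2.1 (add Z):
        × closes — contains both Z and \lnot Z.
      branch 2.2 (add \lnot Y):
        (W \leftrightarrow Z): β-rule — branch into W, Z  //  \lnot W, \lnot Z.
          branch 2.2.1 (add W, Z):
            × closes — contains both Z and \lnot Z.
          branch 2.2.2 (add \lnot W, \lnot Z):
            × closes — contains both W and \lnot W.
5 branches closed, 1 open.
An open branch gives a countermodel: W=0, X=0, Y=0, Z=0 (unmentioned atoms arbitrary); the premises hold there but the conclusion fails.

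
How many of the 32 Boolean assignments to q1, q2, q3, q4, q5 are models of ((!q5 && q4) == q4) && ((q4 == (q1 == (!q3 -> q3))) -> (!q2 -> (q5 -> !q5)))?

22

Initial set: {T (((!q5 && q4) == q4) && ((q4 == (q1 == (!q3 -> q3))) -> (!q2 -> (q5 -> !q5))))}.
T (((!q5 && q4) == q4) && ((q4 == (q1 == (!q3 -> q3))) -> (!q2 -> (q5 -> !q5)))): α-rule — add T ((!q5 && q4) == q4), T ((q4 == (q1 == (!q3 -> q3))) -> (!q2 -> (q5 -> !q5))).
T ((!q5 && q4) == q4): β-rule — branch into T (!q5 && q4), T q4  //  F (!q5 && q4), F q4.
  branch 1 (add T (!q5 && q4), T q4):
    T (!q5 && q4): α-rule — add T !q5, T q4.
    T ((q4 == (q1 == (!q3 -> q3))) -> (!q2 -> (q5 -> !q5))): β-rule — branch into F (q4 == (q1 == (!q3 -> q3)))  //  T (!q2 -> (q5 -> !q5)).
      branch 1.1 (add F (q4 == (q1 == (!q3 -> q3)))):
        F (q4 == (q1 == (!q3 -> q3))): β-rule — branch into T q4, F (q1 == (!q3 -> q3))  //  F q4, T (q1 == (!q3 -> q3)).
          branch 1.1.1 (add T q4, F (q1 == (!q3 -> q3))):
            F (q1 == (!q3 -> q3)): β-rule — branch into T q1, F (!q3 -> q3)  //  F q1, T (!q3 -> q3).
              branch 1.1.1.1 (add T q1, F (!q3 -> q3)):
                F (!q3 -> q3): α-rule — add T !q3, F q3.
                ○ open, literals {q1=true, q3=false, q4=true, q5=false}.
              branch 1.1.1.2 (add F q1, T (!q3 -> q3)):
                T (!q3 -> q3): β-rule — branch into F !q3  //  T q3.
                  branch 1.1.1.2.1 (add F !q3):
                    ○ open, literals {q1=false, q3=true, q4=true, q5=false}.
                  branch 1.1.1.2.2 (add T q3):
                    ○ open, literals {q1=false, q3=true, q4=true, q5=false}.
          branch 1.1.2 (add F q4, T (q1 == (!q3 -> q3))):
            × closes — contains both q4 and !q4.
      branch 1.2 (add T (!q2 -> (q5 -> !q5))):
        T (!q2 -> (q5 -> !q5)): β-rule — branch into F !q2  //  T (q5 -> !q5).
          branch 1.2.1 (add F !q2):
            ○ open, literals {q2=true, q4=true, q5=false}.
          branch 1.2.2 (add T (q5 -> !q5)):
            T (q5 -> !q5): β-rule — branch into F q5  //  T !q5.
              branch 1.2.2.1 (add F q5):
                ○ open, literals {q4=true, q5=false}.
              branch 1.2.2.2 (add T !q5):
                ○ open, literals {q4=true, q5=false}.
  branch 2 (add F (!q5 && q4), F q4):
    T ((q4 == (q1 == (!q3 -> q3))) -> (!q2 -> (q5 -> !q5))): β-rule — branch into F (q4 == (q1 == (!q3 -> q3)))  //  T (!q2 -> (q5 -> !q5)).
      branch 2.1 (add F (q4 == (q1 == (!q3 -> q3)))):
        F (!q5 && q4): β-rule — branch into F !q5  //  F q4.
          branch 2.1.1 (add F !q5):
            F (q4 == (q1 == (!q3 -> q3))): β-rule — branch into T q4, F (q1 == (!q3 -> q3))  //  F q4, T (q1 == (!q3 -> q3)).
              branch 2.1.1.1 (add T q4, F (q1 == (!q3 -> q3))):
                × closes — contains both q4 and !q4.
              branch 2.1.1.2 (add F q4, T (q1 == (!q3 -> q3))):
                T (q1 == (!q3 -> q3)): β-rule — branch into T q1, T (!q3 -> q3)  //  F q1, F (!q3 -> q3).
                  branch 2.1.1.2.1 (add T q1, T (!q3 -> q3)):
                    T (!q3 -> q3): β-rule — branch into F !q3  //  T q3.
                      branch 2.1.1.2.1.1 (add F !q3):
                        ○ open, literals {q1=true, q3=true, q4=false, q5=true}.
                      branch 2.1.1.2.1.2 (add T q3):
                        ○ open, literals {q1=true, q3=true, q4=false, q5=true}.
                  branch 2.1.1.2.2 (add F q1, F (!q3 -> q3)):
                    F (!q3 -> q3): α-rule — add T !q3, F q3.
                    ○ open, literals {q1=false, q3=false, q4=false, q5=true}.
          branch 2.1.2 (add F q4):
            F (q4 == (q1 == (!q3 -> q3))): β-rule — branch into T q4, F (q1 == (!q3 -> q3))  //  F q4, T (q1 == (!q3 -> q3)).
              branch 2.1.2.1 (add T q4, F (q1 == (!q3 -> q3))):
                × closes — contains both q4 and !q4.
              branch 2.1.2.2 (add F q4, T (q1 == (!q3 -> q3))):
                T (q1 == (!q3 -> q3)): β-rule — branch into T q1, T (!q3 -> q3)  //  F q1, F (!q3 -> q3).
                  branch 2.1.2.2.1 (add T q1, T (!q3 -> q3)):
                    T (!q3 -> q3): β-rule — branch into F !q3  //  T q3.
                      branch 2.1.2.2.1.1 (add F !q3):
                        ○ open, literals {q1=true, q3=true, q4=false}.
                      branch 2.1.2.2.1.2 (add T q3):
                        ○ open, literals {q1=true, q3=true, q4=false}.
                  branch 2.1.2.2.2 (add F q1, F (!q3 -> q3)):
                    F (!q3 -> q3): α-rule — add T !q3, F q3.
                    ○ open, literals {q1=false, q3=false, q4=false}.
      branch 2.2 (add T (!q2 -> (q5 -> !q5))):
        F (!q5 && q4): β-rule — branch into F !q5  //  F q4.
          branch 2.2.1 (add F !q5):
            T (!q2 -> (q5 -> !q5)): β-rule — branch into F !q2  //  T (q5 -> !q5).
              branch 2.2.1.1 (add F !q2):
                ○ open, literals {q2=true, q4=false, q5=true}.
              branch 2.2.1.2 (add T (q5 -> !q5)):
                T (q5 -> !q5): β-rule — branch into F q5  //  T !q5.
                  branch 2.2.1.2.1 (add F q5):
                    × closes — contains both q5 and !q5.
                  branch 2.2.1.2.2 (add T !q5):
                    × closes — contains both q5 and !q5.
          branch 2.2.2 (add F q4):
            T (!q2 -> (q5 -> !q5)): β-rule — branch into F !q2  //  T (q5 -> !q5).
              branch 2.2.2.1 (add F !q2):
                ○ open, literals {q2=true, q4=false}.
              branch 2.2.2.2 (add T (q5 -> !q5)):
                T (q5 -> !q5): β-rule — branch into F q5  //  T !q5.
                  branch 2.2.2.2.1 (add F q5):
                    ○ open, literals {q4=false, q5=false}.
                  branch 2.2.2.2.2 (add T !q5):
                    ○ open, literals {q4=false, q5=false}.
5 branches closed, 16 open.
Each open branch fixes some atoms; the unmentioned ones are free. Counting distinct full assignments: branch {q1=true, q3=false, q4=true, q5=false} (q2) contributes 2 new; branch {q1=false, q3=true, q4=true, q5=false} (q2) contributes 2 new; branch {q1=false, q3=true, q4=true, q5=false} (q2) contributes 0 new; branch {q2=true, q4=true, q5=false} (q1, q3) contributes 2 new; branch {q4=true, q5=false} (q1, q2, q3) contributes 2 new; branch {q4=true, q5=false} (q1, q2, q3) contributes 0 new; branch {q1=true, q3=true, q4=false, q5=true} (q2) contributes 2 new; branch {q1=true, q3=true, q4=false, q5=true} (q2) contributes 0 new; branch {q1=false, q3=false, q4=false, q5=true} (q2) contributes 2 new; branch {q1=true, q3=true, q4=false} (q2, q5) contributes 2 new; branch {q1=true, q3=true, q4=false} (q2, q5) contributes 0 new; branch {q1=false, q3=false, q4=false} (q2, q5) contributes 2 new; branch {q2=true, q4=false, q5=true} (q1, q3) contributes 2 new; branch {q2=true, q4=false} (q1, q3, q5) contributes 2 new; branch {q4=false, q5=false} (q1, q2, q3) contributes 2 new; branch {q4=false, q5=false} (q1, q2, q3) contributes 0 new. Total: 22.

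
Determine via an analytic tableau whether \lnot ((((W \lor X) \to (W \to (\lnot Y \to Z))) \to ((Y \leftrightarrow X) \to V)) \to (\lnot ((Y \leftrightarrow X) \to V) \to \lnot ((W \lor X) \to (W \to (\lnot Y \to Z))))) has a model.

Unsatisfiable

Initial set: {\lnot ((((W \lor X) \to (W \to (\lnot Y \to Z))) \to ((Y \leftrightarrow X) \to V)) \to (\lnot ((Y \leftrightarrow X) \to V) \to \lnot ((W \lor X) \to (W \to (\lnot Y \to Z)))))}.
\lnot ((((W \lor X) \to (W \to (\lnot Y \to Z))) \to ((Y \leftrightarrow X) \to V)) \to (\lnot ((Y \leftrightarrow X) \to V) \to \lnot ((W \lor X) \to (W \to (\lnot Y \to Z))))): α-rule — add (((W \lor X) \to (W \to (\lnot Y \to Z))) \to ((Y \leftrightarrow X) \to V)), \lnot (\lnot ((Y \leftrightarrow X) \to V) \to \lnot ((W \lor X) \to (W \to (\lnot Y \to Z)))).
\lnot (\lnot ((Y \leftrightarrow X) \to V) \to \lnot ((W \lor X) \to (W \to (\lnot Y \to Z)))): α-rule — add \lnot ((Y \leftrightarrow X) \to V), \lnot \lnot ((W \lor X) \to (W \to (\lnot Y \to Z))).
\lnot ((Y \leftrightarrow X) \to V): α-rule — add (Y \leftrightarrow X), \lnot V.
(((W \lor X) \to (W \to (\lnot Y \to Z))) \to ((Y \leftrightarrow X) \to V)): β-rule — branch into \lnot ((W \lor X) \to (W \to (\lnot Y \to Z)))  //  ((Y \leftrightarrow X) \to V).
  branch 1 (add \lnot ((W \lor X) \to (W \to (\lnot Y \to Z)))):
    \lnot ((W \lor X) \to (W \to (\lnot Y \to Z))): α-rule — add (W \lor X), \lnot (W \to (\lnot Y \to Z)).
    \lnot (W \to (\lnot Y \to Z)): α-rule — add W, \lnot (\lnot Y \to Z).
    \lnot (\lnot Y \to Z): α-rule — add \lnot Y, \lnot Z.
    \lnot \lnot ((W \lor X) \to (W \to (\lnot Y \to Z))): β-rule — branch into \lnot (W \lor X)  //  (W \to (\lnot Y \to Z)).
      branch 1.1 (add \lnot (W \lor X)):
        \lnot (W \lor X): α-rule — add \lnot W, \lnot X.
        × closes — contains both W and \lnot W.
      branch 1.2 (add (W \to (\lnot Y \to Z))):
        (Y \leftrightarrow X): β-rule — branch into Y, X  //  \lnot Y, \lnot X.
          branch 1.2.1 (add Y, X):
            × closes — contains both Y and \lnot Y.
          branch 1.2.2 (add \lnot Y, \lnot X):
            (W \lor X): β-rule — branch into W  //  X.
              branch 1.2.2.1 (add W):
                (W \to (\lnot Y \to Z)): β-rule — branch into \lnot W  //  (\lnot Y \to Z).
                  branch 1.2.2.1.1 (add \lnot W):
                    × closes — contains both W and \lnot W.
                  branch 1.2.2.1.2 (add (\lnot Y \to Z)):
                    (\lnot Y \to Z): β-rule — branch into \lnot \lnot Y  //  Z.
                      branch 1.2.2.1.2.1 (add \lnot \lnot Y):
                        × closes — contains both Y and \lnot Y.
                      branch 1.2.2.1.2.2 (add Z):
                        × closes — contains both Z and \lnot Z.
              branch 1.2.2.2 (add X):
                × closes — contains both X and \lnot X.
  branch 2 (add ((Y \leftrightarrow X) \to V)):
    \lnot \lnot ((W \lor X) \to (W \to (\lnot Y \to Z))): β-rule — branch into \lnot (W \lor X)  //  (W \to (\lnot Y \to Z)).
      branch 2.1 (add \lnot (W \lor X)):
        \lnot (W \lor X): α-rule — add \lnot W, \lnot X.
        (Y \leftrightarrow X): β-rule — branch into Y, X  //  \lnot Y, \lnot X.
          branch 2.1.1 (add Y, X):
            × closes — contains both X and \lnot X.
          branch 2.1.2 (add \lnot Y, \lnot X):
            ((Y \leftrightarrow X) \to V): β-rule — branch into \lnot (Y \leftrightarrow X)  //  V.
              branch 2.1.2.1 (add \lnot (Y \leftrightarrow X)):
                \lnot (Y \leftrightarrow X): β-rule — branch into Y, \lnot X  //  \lnot Y, X.
                  branch 2.1.2.1.1 (add Y, \lnot X):
                    × closes — contains both Y and \lnot Y.
                  branch 2.1.2.1.2 (add \lnot Y, X):
                    × closes — contains both X and \lnot X.
              branch 2.1.2.2 (add V):
                × closes — contains both V and \lnot V.
      branch 2.2 (add (W \to (\lnot Y \to Z))):
        (Y \leftrightarrow X): β-rule — branch into Y, X  //  \lnot Y, \lnot X.
          branch 2.2.1 (add Y, X):
            ((Y \leftrightarrow X) \to V): β-rule — branch into \lnot (Y \leftrightarrow X)  //  V.
              branch 2.2.1.1 (add \lnot (Y \leftrightarrow X)):
                (W \to (\lnot Y \to Z)): β-rule — branch into \lnot W  //  (\lnot Y \to Z).
                  branch 2.2.1.1.1 (add \lnot W):
                    \lnot (Y \leftrightarrow X): β-rule — branch into Y, \lnot X  //  \lnot Y, X.
                      branch 2.2.1.1.1.1 (add Y, \lnot X):
                        × closes — contains both X and \lnot X.
                      branch 2.2.1.1.1.2 (add \lnot Y, X):
                        × closes — contains both Y and \lnot Y.
                  branch 2.2.1.1.2 (add (\lnot Y \to Z)):
                    \lnot (Y \leftrightarrow X): β-rule — branch into Y, \lnot X  //  \lnot Y, X.
                      branch 2.2.1.1.2.1 (add Y, \lnot X):
                        × closes — contains both X and \lnot X.
                      branch 2.2.1.1.2.2 (add \lnot Y, X):
                        × closes — contains both Y and \lnot Y.
              branch 2.2.1.2 (add V):
                × closes — contains both V and \lnot V.
          branch 2.2.2 (add \lnot Y, \lnot X):
            ((Y \leftrightarrow X) \to V): β-rule — branch into \lnot (Y \leftrightarrow X)  //  V.
              branch 2.2.2.1 (add \lnot (Y \leftrightarrow X)):
                (W \to (\lnot Y \to Z)): β-rule — branch into \lnot W  //  (\lnot Y \to Z).
                  branch 2.2.2.1.1 (add \lnot W):
                    \lnot (Y \leftrightarrow X): β-rule — branch into Y, \lnot X  //  \lnot Y, X.
                      branch 2.2.2.1.1.1 (add Y, \lnot X):
                        × closes — contains both Y and \lnot Y.
                      branch 2.2.2.1.1.2 (add \lnot Y, X):
                        × closes — contains both X and \lnot X.
                  branch 2.2.2.1.2 (add (\lnot Y \to Z)):
                    \lnot (Y \leftrightarrow X): β-rule — branch into Y, \lnot X  //  \lnot Y, X.
                      branch 2.2.2.1.2.1 (add Y, \lnot X):
                        × closes — contains both Y and \lnot Y.
                      branch 2.2.2.1.2.2 (add \lnot Y, X):
                        × closes — contains both X and \lnot X.
              branch 2.2.2.2 (add V):
                × closes — contains both V and \lnot V.
All 20 branches close.
Every branch closed; the formula is unsatisfiable.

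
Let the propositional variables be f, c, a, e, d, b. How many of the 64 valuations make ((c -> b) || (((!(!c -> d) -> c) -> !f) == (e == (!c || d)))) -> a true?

36

Initial set: {(((c -> b) || (((!(!c -> d) -> c) -> !f) == (e == (!c || d)))) -> a)}.
(((c -> b) || (((!(!c -> d) -> c) -> !f) == (e == (!c || d)))) -> a): β-rule — branch into !((c -> b) || (((!(!c -> d) -> c) -> !f) == (e == (!c || d))))  //  a.
  branch 1 (add !((c -> b) || (((!(!c -> d) -> c) -> !f) == (e == (!c || d))))):
    !((c -> b) || (((!(!c -> d) -> c) -> !f) == (e == (!c || d)))): α-rule — add !(c -> b), !(((!(!c -> d) -> c) -> !f) == (e == (!c || d))).
    !(c -> b): α-rule — add c, !b.
    !(((!(!c -> d) -> c) -> !f) == (e == (!c || d))): β-rule — branch into ((!(!c -> d) -> c) -> !f), !(e == (!c || d))  //  !((!(!c -> d) -> c) -> !f), (e == (!c || d)).
      branch 1.1 (add ((!(!c -> d) -> c) -> !f), !(e == (!c || d))):
        ((!(!c -> d) -> c) -> !f): β-rule — branch into !(!(!c -> d) -> c)  //  !f.
          branch 1.1.1 (add !(!(!c -> d) -> c)):
            !(!(!c -> d) -> c): α-rule — add !(!c -> d), !c.
            × closes — contains both c and !c.
          branch 1.1.2 (add !f):
            !(e == (!c || d)): β-rule — branch into e, !(!c || d)  //  !e, (!c || d).
              branch 1.1.2.1 (add e, !(!c || d)):
                !(!c || d): α-rule — add !!c, !d.
                ○ open, literals {b=false, c=true, d=false, e=true, f=false}.
              branch 1.1.2.2 (add !e, (!c || d)):
                (!c || d): β-rule — branch into !c  //  d.
                  branch 1.1.2.2.1 (add !c):
                    × closes — contains both c and !c.
                  branch 1.1.2.2.2 (add d):
                    ○ open, literals {b=false, c=true, d=true, e=false, f=false}.
      branch 1.2 (add !((!(!c -> d) -> c) -> !f), (e == (!c || d))):
        !((!(!c -> d) -> c) -> !f): α-rule — add (!(!c -> d) -> c), !!f.
        (e == (!c || d)): β-rule — branch into e, (!c || d)  //  !e, !(!c || d).
          branch 1.2.1 (add e, (!c || d)):
            (!(!c -> d) -> c): β-rule — branch into !!(!c -> d)  //  c.
              branch 1.2.1.1 (add !!(!c -> d)):
                (!c || d): β-rule — branch into !c  //  d.
                  branch 1.2.1.1.1 (add !c):
                    × closes — contains both c and !c.
                  branch 1.2.1.1.2 (add d):
                    !!(!c -> d): β-rule — branch into !!c  //  d.
                      branch 1.2.1.1.2.1 (add !!c):
                        ○ open, literals {b=false, c=true, d=true, e=true, f=true}.
                      branch 1.2.1.1.2.2 (add d):
                        ○ open, literals {b=false, c=true, d=true, e=true, f=true}.
              branch 1.2.1.2 (add c):
                (!c || d): β-rule — branch into !c  //  d.
                  branch 1.2.1.2.1 (add !c):
                    × closes — contains both c and !c.
                  branch 1.2.1.2.2 (add d):
                    ○ open, literals {b=false, c=true, d=true, e=true, f=true}.
          branch 1.2.2 (add !e, !(!c || d)):
            !(!c || d): α-rule — add !!c, !d.
            (!(!c -> d) -> c): β-rule — branch into !!(!c -> d)  //  c.
              branch 1.2.2.1 (add !!(!c -> d)):
                !!(!c -> d): β-rule — branch into !!c  //  d.
                  branch 1.2.2.1.1 (add !!c):
                    ○ open, literals {b=false, c=true, d=false, e=false, f=true}.
                  branch 1.2.2.1.2 (add d):
                    × closes — contains both d and !d.
              branch 1.2.2.2 (add c):
                ○ open, literals {b=false, c=true, d=false, e=false, f=true}.
  branch 2 (add a):
    ○ open, literals {a=true}.
5 branches closed, 8 open.
Each open branch fixes some atoms; the unmentioned ones are free. Counting distinct full assignments: branch {b=false, c=true, d=false, e=true, f=false} (a) contributes 2 new; branch {b=false, c=true, d=true, e=false, f=false} (a) contributes 2 new; branch {b=false, c=true, d=true, e=true, f=true} (a) contributes 2 new; branch {b=false, c=true, d=true, e=true, f=true} (a) contributes 0 new; branch {b=false, c=true, d=true, e=true, f=true} (a) contributes 0 new; branch {b=false, c=true, d=false, e=false, f=true} (a) contributes 2 new; branch {b=false, c=true, d=false, e=false, f=true} (a) contributes 0 new; branch {a=true} (f, c, e, d, b) contributes 28 new. Total: 36.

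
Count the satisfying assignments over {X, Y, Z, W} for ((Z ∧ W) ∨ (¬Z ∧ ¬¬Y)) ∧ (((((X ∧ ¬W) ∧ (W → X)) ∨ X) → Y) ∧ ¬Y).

1

Initial set: {(((Z ∧ W) ∨ (¬Z ∧ ¬¬Y)) ∧ (((((X ∧ ¬W) ∧ (W → X)) ∨ X) → Y) ∧ ¬Y))}.
(((Z ∧ W) ∨ (¬Z ∧ ¬¬Y)) ∧ (((((X ∧ ¬W) ∧ (W → X)) ∨ X) → Y) ∧ ¬Y)): α-rule — add ((Z ∧ W) ∨ (¬Z ∧ ¬¬Y)), (((((X ∧ ¬W) ∧ (W → X)) ∨ X) → Y) ∧ ¬Y).
(((((X ∧ ¬W) ∧ (W → X)) ∨ X) → Y) ∧ ¬Y): α-rule — add ((((X ∧ ¬W) ∧ (W → X)) ∨ X) → Y), ¬Y.
((Z ∧ W) ∨ (¬Z ∧ ¬¬Y)): β-rule — branch into (Z ∧ W)  //  (¬Z ∧ ¬¬Y).
  branch 1 (add (Z ∧ W)):
    (Z ∧ W): α-rule — add Z, W.
    ((((X ∧ ¬W) ∧ (W → X)) ∨ X) → Y): β-rule — branch into ¬(((X ∧ ¬W) ∧ (W → X)) ∨ X)  //  Y.
      branch 1.1 (add ¬(((X ∧ ¬W) ∧ (W → X)) ∨ X)):
        ¬(((X ∧ ¬W) ∧ (W → X)) ∨ X): α-rule — add ¬((X ∧ ¬W) ∧ (W → X)), ¬X.
        ¬((X ∧ ¬W) ∧ (W → X)): β-rule — branch into ¬(X ∧ ¬W)  //  ¬(W → X).
          branch 1.1.1 (add ¬(X ∧ ¬W)):
            ¬(X ∧ ¬W): β-rule — branch into ¬X  //  ¬¬W.
              branch 1.1.1.1 (add ¬X):
                ○ open, literals {W=T, X=F, Y=F, Z=T}.
              branch 1.1.1.2 (add ¬¬W):
                ○ open, literals {W=T, X=F, Y=F, Z=T}.
          branch 1.1.2 (add ¬(W → X)):
            ¬(W → X): α-rule — add W, ¬X.
            ○ open, literals {W=T, X=F, Y=F, Z=T}.
      branch 1.2 (add Y):
        × closes — contains both Y and ¬Y.
  branch 2 (add (¬Z ∧ ¬¬Y)):
    (¬Z ∧ ¬¬Y): α-rule — add ¬Z, ¬¬Y.
    ¬¬Y: drop double negation, giving Y.
    × closes — contains both Y and ¬Y.
2 branches closed, 3 open.
Each open branch fixes some atoms; the unmentioned ones are free. Counting distinct full assignments: branch {W=T, X=F, Y=F, Z=T} (none free) contributes 1 new; branch {W=T, X=F, Y=F, Z=T} (none free) contributes 0 new; branch {W=T, X=F, Y=F, Z=T} (none free) contributes 0 new. Total: 1.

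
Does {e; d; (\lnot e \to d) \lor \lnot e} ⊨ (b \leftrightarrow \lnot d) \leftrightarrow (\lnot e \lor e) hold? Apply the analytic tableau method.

Initial set: {T e; T d; T ((\lnot e \to d) \lor \lnot e); F ((b \leftrightarrow \lnot d) \leftrightarrow (\lnot e \lor e))}.
T ((\lnot e \to d) \lor \lnot e): β-rule — branch into T (\lnot e \to d)  //  T \lnot e.
  branch 1 (add T (\lnot e \to d)):
    F ((b \leftrightarrow \lnot d) \leftrightarrow (\lnot e \lor e)): β-rule — branch into T (b \leftrightarrow \lnot d), F (\lnot e \lor e)  //  F (b \leftrightarrow \lnot d), T (\lnot e \lor e).
      branch 1.1 (add T (b \leftrightarrow \lnot d), F (\lnot e \lor e)):
        F (\lnot e \lor e): α-rule — add F \lnot e, F e.
        × closes — contains both e and \lnot e.
      branch 1.2 (add F (b \leftrightarrow \lnot d), T (\lnot e \lor e)):
        T (\lnot e \to d): β-rule — branch into F \lnot e  //  T d.
          branch 1.2.1 (add F \lnot e):
            F (b \leftrightarrow \lnot d): β-rule — branch into T b, F \lnot d  //  F b, T \lnot d.
              branch 1.2.1.1 (add T b, F \lnot d):
                T (\lnot e \lor e): β-rule — branch into T \lnot e  //  T e.
                  branch 1.2.1.1.1 (add T \lnot e):
                    × closes — contains both e and \lnot e.
                  branch 1.2.1.1.2 (add T e):
                    ○ open, literals {b=T, d=T, e=T}.
              branch 1.2.1.2 (add F b, T \lnot d):
                × closes — contains both d and \lnot d.
          branch 1.2.2 (add T d):
            F (b \leftrightarrow \lnot d): β-rule — branch into T b, F \lnot d  //  F b, T \lnot d.
              branch 1.2.2.1 (add T b, F \lnot d):
                T (\lnot e \lor e): β-rule — branch into T \lnot e  //  T e.
                  branch 1.2.2.1.1 (add T \lnot e):
                    × closes — contains both e and \lnot e.
                  branch 1.2.2.1.2 (add T e):
                    ○ open, literals {b=T, d=T, e=T}.
              branch 1.2.2.2 (add F b, T \lnot d):
                × closes — contains both d and \lnot d.
  branch 2 (add T \lnot e):
    × closes — contains both e and \lnot e.
6 branches closed, 2 open.
An open branch gives a countermodel: b=T, d=T, e=T (unmentioned atoms arbitrary); the premises hold there but the conclusion fails.

No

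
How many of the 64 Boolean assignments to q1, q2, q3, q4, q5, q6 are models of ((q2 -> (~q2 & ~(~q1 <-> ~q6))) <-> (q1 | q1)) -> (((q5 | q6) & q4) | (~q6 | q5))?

Initial set: {T (((q2 -> (~q2 & ~(~q1 <-> ~q6))) <-> (q1 | q1)) -> (((q5 | q6) & q4) | (~q6 | q5)))}.
T (((q2 -> (~q2 & ~(~q1 <-> ~q6))) <-> (q1 | q1)) -> (((q5 | q6) & q4) | (~q6 | q5))): β-rule — branch into F ((q2 -> (~q2 & ~(~q1 <-> ~q6))) <-> (q1 | q1))  //  T (((q5 | q6) & q4) | (~q6 | q5)).
  branch 1 (add F ((q2 -> (~q2 & ~(~q1 <-> ~q6))) <-> (q1 | q1))):
    F ((q2 -> (~q2 & ~(~q1 <-> ~q6))) <-> (q1 | q1)): β-rule — branch into T (q2 -> (~q2 & ~(~q1 <-> ~q6))), F (q1 | q1)  //  F (q2 -> (~q2 & ~(~q1 <-> ~q6))), T (q1 | q1).
      branch 1.1 (add T (q2 -> (~q2 & ~(~q1 <-> ~q6))), F (q1 | q1)):
        F (q1 | q1): α-rule — add F q1, F q1.
        T (q2 -> (~q2 & ~(~q1 <-> ~q6))): β-rule — branch into F q2  //  T (~q2 & ~(~q1 <-> ~q6)).
          branch 1.1.1 (add F q2):
            ○ open, literals {q1=0, q2=0}.
          branch 1.1.2 (add T (~q2 & ~(~q1 <-> ~q6))):
            T (~q2 & ~(~q1 <-> ~q6)): α-rule — add T ~q2, T ~(~q1 <-> ~q6).
            T ~(~q1 <-> ~q6): β-rule — branch into T ~q1, F ~q6  //  F ~q1, T ~q6.
              branch 1.1.2.1 (add T ~q1, F ~q6):
                ○ open, literals {q1=0, q2=0, q6=1}.
              branch 1.1.2.2 (add F ~q1, T ~q6):
                × closes — contains both q1 and ~q1.
      branch 1.2 (add F (q2 -> (~q2 & ~(~q1 <-> ~q6))), T (q1 | q1)):
        F (q2 -> (~q2 & ~(~q1 <-> ~q6))): α-rule — add T q2, F (~q2 & ~(~q1 <-> ~q6)).
        T (q1 | q1): β-rule — branch into T q1  //  T q1.
          branch 1.2.1 (add T q1):
            F (~q2 & ~(~q1 <-> ~q6)): β-rule — branch into F ~q2  //  F ~(~q1 <-> ~q6).
              branch 1.2.1.1 (add F ~q2):
                ○ open, literals {q1=1, q2=1}.
              branch 1.2.1.2 (add F ~(~q1 <-> ~q6)):
                F ~(~q1 <-> ~q6): β-rule — branch into T ~q1, T ~q6  //  F ~q1, F ~q6.
                  branch 1.2.1.2.1 (add T ~q1, T ~q6):
                    × closes — contains both q1 and ~q1.
                  branch 1.2.1.2.2 (add F ~q1, F ~q6):
                    ○ open, literals {q1=1, q2=1, q6=1}.
          branch 1.2.2 (add T q1):
            F (~q2 & ~(~q1 <-> ~q6)): β-rule — branch into F ~q2  //  F ~(~q1 <-> ~q6).
              branch 1.2.2.1 (add F ~q2):
                ○ open, literals {q1=1, q2=1}.
              branch 1.2.2.2 (add F ~(~q1 <-> ~q6)):
                F ~(~q1 <-> ~q6): β-rule — branch into T ~q1, T ~q6  //  F ~q1, F ~q6.
                  branch 1.2.2.2.1 (add T ~q1, T ~q6):
                    × closes — contains both q1 and ~q1.
                  branch 1.2.2.2.2 (add F ~q1, F ~q6):
                    ○ open, literals {q1=1, q2=1, q6=1}.
  branch 2 (add T (((q5 | q6) & q4) | (~q6 | q5))):
    T (((q5 | q6) & q4) | (~q6 | q5)): β-rule — branch into T ((q5 | q6) & q4)  //  T (~q6 | q5).
      branch 2.1 (add T ((q5 | q6) & q4)):
        T ((q5 | q6) & q4): α-rule — add T (q5 | q6), T q4.
        T (q5 | q6): β-rule — branch into T q5  //  T q6.
          branch 2.1.1 (add T q5):
            ○ open, literals {q4=1, q5=1}.
          branch 2.1.2 (add T q6):
            ○ open, literals {q4=1, q6=1}.
      branch 2.2 (add T (~q6 | q5)):
        T (~q6 | q5): β-rule — branch into T ~q6  //  T q5.
          branch 2.2.1 (add T ~q6):
            ○ open, literals {q6=0}.
          branch 2.2.2 (add T q5):
            ○ open, literals {q5=1}.
3 branches closed, 10 open.
Each open branch fixes some atoms; the unmentioned ones are free. Counting distinct full assignments: branch {q1=0, q2=0} (q3, q4, q5, q6) contributes 16 new; branch {q1=0, q2=0, q6=1} (q3, q4, q5) contributes 0 new; branch {q1=1, q2=1} (q3, q4, q5, q6) contributes 16 new; branch {q1=1, q2=1, q6=1} (q3, q4, q5) contributes 0 new; branch {q1=1, q2=1} (q3, q4, q5, q6) contributes 0 new; branch {q1=1, q2=1, q6=1} (q3, q4, q5) contributes 0 new; branch {q4=1, q5=1} (q1, q2, q3, q6) contributes 8 new; branch {q4=1, q6=1} (q1, q2, q3, q5) contributes 4 new; branch {q6=0} (q1, q2, q3, q4, q5) contributes 12 new; branch {q5=1} (q1, q2, q3, q4, q6) contributes 4 new. Total: 60.

60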